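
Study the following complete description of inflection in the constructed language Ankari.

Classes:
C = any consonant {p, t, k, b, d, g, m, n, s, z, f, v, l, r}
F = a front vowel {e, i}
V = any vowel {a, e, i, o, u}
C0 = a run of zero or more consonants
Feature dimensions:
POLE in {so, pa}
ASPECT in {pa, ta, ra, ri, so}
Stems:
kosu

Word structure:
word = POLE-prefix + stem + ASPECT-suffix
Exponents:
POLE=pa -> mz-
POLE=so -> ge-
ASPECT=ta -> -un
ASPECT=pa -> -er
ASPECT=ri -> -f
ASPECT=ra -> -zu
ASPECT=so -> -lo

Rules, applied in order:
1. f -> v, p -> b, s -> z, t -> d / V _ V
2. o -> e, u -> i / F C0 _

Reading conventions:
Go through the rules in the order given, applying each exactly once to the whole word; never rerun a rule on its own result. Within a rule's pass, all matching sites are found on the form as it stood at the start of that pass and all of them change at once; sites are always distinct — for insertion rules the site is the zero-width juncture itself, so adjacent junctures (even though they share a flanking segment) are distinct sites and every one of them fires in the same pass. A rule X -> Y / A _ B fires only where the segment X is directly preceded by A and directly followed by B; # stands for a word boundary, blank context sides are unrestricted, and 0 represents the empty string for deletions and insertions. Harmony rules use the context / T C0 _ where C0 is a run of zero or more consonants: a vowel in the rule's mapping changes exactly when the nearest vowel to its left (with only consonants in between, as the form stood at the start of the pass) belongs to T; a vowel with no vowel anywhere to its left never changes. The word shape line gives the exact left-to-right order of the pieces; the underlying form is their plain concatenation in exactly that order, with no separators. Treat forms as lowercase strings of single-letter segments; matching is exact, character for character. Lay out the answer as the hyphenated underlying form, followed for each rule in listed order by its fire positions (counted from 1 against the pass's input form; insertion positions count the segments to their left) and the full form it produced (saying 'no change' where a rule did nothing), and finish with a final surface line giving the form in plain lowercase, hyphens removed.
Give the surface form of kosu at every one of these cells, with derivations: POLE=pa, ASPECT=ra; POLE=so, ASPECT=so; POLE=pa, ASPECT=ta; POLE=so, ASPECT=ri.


cell POLE=pa, ASPECT=ra:
underlying: mz-kosu-zu
1. f -> v, p -> b, s -> z, t -> d / V _ V: fires at position(s) 5: mzkozuzu
2. o -> e, u -> i / F C0 _: no change
surface: mzkozuzu

cell POLE=so, ASPECT=so:
underlying: ge-kosu-lo
1. f -> v, p -> b, s -> z, t -> d / V _ V: fires at position(s) 5: gekozulo
2. o -> e, u -> i / F C0 _: fires at position(s) 4: gekezulo
surface: gekezulo

cell POLE=pa, ASPECT=ta:
underlying: mz-kosu-un
1. f -> v, p -> b, s -> z, t -> d / V _ V: fires at position(s) 5: mzkozuun
2. o -> e, u -> i / F C0 _: no change
surface: mzkozuun

cell POLE=so, ASPECT=ri:
underlying: ge-kosu-f
1. f -> v, p -> b, s -> z, t -> d / V _ V: fires at position(s) 5: gekozuf
2. o -> e, u -> i / F C0 _: fires at position(s) 4: gekezuf
surface: gekezuf


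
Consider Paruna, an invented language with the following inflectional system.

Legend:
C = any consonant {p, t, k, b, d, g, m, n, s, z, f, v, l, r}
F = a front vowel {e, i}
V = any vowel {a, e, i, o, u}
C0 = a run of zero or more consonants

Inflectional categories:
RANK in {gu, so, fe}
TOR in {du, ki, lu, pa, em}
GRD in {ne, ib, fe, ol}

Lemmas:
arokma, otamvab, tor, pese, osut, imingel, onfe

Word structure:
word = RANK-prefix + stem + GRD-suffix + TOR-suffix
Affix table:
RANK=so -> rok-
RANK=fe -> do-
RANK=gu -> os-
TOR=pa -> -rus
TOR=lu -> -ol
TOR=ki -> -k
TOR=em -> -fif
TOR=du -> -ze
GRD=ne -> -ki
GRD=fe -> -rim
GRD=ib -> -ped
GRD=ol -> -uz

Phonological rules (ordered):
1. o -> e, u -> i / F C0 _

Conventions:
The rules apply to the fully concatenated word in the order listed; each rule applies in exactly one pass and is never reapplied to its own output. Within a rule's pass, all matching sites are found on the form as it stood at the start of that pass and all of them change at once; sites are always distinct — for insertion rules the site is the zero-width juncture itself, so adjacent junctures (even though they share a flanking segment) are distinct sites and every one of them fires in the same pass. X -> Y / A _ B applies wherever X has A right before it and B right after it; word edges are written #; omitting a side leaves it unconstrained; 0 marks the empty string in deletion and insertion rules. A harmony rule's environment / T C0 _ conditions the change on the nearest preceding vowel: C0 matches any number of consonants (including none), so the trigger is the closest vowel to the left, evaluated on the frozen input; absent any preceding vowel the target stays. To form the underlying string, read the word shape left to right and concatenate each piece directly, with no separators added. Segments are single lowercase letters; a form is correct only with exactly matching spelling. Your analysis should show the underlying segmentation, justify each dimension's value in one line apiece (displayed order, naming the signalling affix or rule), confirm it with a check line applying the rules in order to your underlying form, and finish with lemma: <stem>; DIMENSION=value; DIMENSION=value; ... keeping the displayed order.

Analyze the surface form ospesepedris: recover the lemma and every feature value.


underlying: os-pese-ped-rus
RANK=gu - signalled by the affix os-
TOR=pa - signalled by the affix -rus
GRD=ib - signalled by the affix -ped
check: ospesepedrus -> ospesepedris
lemma: pese; RANK=gu; TOR=pa; GRD=ib


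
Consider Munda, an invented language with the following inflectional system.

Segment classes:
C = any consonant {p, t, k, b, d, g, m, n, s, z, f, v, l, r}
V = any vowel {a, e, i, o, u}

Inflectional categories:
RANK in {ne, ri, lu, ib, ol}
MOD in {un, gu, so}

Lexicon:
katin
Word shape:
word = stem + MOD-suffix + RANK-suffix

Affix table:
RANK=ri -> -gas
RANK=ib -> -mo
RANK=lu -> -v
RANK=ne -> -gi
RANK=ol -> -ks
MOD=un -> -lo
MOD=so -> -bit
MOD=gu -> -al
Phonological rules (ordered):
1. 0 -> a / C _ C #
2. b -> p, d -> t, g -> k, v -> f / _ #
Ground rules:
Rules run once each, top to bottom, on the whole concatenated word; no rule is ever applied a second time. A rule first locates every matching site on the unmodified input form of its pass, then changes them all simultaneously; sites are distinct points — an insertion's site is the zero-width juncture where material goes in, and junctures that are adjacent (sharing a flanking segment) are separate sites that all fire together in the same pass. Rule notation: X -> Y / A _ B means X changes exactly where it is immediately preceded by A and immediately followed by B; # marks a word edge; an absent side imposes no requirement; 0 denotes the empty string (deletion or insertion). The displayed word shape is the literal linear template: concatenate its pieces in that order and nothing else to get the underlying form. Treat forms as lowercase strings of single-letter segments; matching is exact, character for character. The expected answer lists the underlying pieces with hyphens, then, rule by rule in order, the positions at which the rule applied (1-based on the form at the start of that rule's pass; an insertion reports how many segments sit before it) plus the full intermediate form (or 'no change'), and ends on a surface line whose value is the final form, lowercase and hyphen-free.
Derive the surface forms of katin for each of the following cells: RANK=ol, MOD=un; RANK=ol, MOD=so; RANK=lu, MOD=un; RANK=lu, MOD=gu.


cell RANK=ol, MOD=un:
underlying: katin-lo-ks
1. 0 -> a / C _ C #: inserts after position(s) 8: katinlokas
2. b -> p, d -> t, g -> k, v -> f / _ #: no change
surface: katinlokas

cell RANK=ol, MOD=so:
underlying: katin-bit-ks
1. 0 -> a / C _ C #: inserts after position(s) 9: katinbitkas
2. b -> p, d -> t, g -> k, v -> f / _ #: no change
surface: katinbitkas

cell RANK=lu, MOD=un:
underlying: katin-lo-v
1. 0 -> a / C _ C #: no change
2. b -> p, d -> t, g -> k, v -> f / _ #: fires at position(s) 8: katinlof
surface: katinlof

cell RANK=lu, MOD=gu:
underlying: katin-al-v
1. 0 -> a / C _ C #: inserts after position(s) 7: katinalav
2. b -> p, d -> t, g -> k, v -> f / _ #: fires at position(s) 9: katinalaf
surface: katinalaf


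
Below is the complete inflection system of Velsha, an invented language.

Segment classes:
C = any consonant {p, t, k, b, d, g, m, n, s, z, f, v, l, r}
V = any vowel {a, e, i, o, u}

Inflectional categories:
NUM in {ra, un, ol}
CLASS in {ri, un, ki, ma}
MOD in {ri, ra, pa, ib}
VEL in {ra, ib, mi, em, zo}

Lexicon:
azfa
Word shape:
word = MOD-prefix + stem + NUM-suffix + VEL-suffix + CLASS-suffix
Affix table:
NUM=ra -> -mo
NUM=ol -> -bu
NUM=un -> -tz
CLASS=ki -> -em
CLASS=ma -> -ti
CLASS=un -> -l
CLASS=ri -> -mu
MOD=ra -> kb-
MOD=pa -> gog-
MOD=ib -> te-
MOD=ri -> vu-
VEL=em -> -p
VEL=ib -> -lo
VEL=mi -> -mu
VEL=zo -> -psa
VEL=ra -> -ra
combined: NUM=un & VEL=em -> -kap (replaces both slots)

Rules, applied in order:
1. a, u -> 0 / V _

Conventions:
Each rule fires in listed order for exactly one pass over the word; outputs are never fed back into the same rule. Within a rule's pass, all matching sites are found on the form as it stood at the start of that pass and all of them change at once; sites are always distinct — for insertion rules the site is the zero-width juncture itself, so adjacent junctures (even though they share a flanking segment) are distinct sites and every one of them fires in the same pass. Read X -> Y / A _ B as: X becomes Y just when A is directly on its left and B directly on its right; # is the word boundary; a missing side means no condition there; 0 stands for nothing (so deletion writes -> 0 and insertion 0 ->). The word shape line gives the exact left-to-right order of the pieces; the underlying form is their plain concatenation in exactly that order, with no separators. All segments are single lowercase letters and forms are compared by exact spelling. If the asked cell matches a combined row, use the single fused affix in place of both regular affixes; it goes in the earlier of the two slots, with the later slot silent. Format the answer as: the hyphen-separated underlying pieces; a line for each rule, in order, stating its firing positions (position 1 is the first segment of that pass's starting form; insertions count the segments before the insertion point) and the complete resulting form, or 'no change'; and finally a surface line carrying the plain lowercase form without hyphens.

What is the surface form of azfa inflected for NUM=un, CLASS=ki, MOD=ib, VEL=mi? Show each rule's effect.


underlying: te-azfa-tz-mu-em
1. a, u -> 0 / V _: fires at position(s) 3: tezfatzmuem
surface: tezfatzmuem


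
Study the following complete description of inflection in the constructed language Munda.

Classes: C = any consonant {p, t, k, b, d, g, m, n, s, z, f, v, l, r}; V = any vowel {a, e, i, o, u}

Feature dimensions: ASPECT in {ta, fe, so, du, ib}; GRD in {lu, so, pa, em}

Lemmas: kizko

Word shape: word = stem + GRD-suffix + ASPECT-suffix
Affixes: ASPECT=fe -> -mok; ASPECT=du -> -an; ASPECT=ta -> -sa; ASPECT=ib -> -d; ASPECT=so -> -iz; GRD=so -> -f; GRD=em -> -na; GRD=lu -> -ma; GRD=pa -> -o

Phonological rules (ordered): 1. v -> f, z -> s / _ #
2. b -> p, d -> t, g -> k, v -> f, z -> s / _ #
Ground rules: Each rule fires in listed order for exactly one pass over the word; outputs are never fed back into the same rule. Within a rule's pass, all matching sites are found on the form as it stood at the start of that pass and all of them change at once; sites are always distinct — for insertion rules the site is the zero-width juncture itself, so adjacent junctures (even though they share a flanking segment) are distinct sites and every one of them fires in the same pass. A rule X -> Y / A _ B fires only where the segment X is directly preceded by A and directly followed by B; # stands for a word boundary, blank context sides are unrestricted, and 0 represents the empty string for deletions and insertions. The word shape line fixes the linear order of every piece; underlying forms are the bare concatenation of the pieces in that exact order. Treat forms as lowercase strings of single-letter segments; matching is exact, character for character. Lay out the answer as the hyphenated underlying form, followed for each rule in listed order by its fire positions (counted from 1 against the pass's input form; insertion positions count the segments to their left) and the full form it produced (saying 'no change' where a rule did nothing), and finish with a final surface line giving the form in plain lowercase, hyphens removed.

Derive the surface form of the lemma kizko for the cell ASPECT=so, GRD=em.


underlying: kizko-na-iz
1. v -> f, z -> s / _ #: fires at position(s) 9: kizkonais
2. b -> p, d -> t, g -> k, v -> f, z -> s / _ #: no change
surface: kizkonais


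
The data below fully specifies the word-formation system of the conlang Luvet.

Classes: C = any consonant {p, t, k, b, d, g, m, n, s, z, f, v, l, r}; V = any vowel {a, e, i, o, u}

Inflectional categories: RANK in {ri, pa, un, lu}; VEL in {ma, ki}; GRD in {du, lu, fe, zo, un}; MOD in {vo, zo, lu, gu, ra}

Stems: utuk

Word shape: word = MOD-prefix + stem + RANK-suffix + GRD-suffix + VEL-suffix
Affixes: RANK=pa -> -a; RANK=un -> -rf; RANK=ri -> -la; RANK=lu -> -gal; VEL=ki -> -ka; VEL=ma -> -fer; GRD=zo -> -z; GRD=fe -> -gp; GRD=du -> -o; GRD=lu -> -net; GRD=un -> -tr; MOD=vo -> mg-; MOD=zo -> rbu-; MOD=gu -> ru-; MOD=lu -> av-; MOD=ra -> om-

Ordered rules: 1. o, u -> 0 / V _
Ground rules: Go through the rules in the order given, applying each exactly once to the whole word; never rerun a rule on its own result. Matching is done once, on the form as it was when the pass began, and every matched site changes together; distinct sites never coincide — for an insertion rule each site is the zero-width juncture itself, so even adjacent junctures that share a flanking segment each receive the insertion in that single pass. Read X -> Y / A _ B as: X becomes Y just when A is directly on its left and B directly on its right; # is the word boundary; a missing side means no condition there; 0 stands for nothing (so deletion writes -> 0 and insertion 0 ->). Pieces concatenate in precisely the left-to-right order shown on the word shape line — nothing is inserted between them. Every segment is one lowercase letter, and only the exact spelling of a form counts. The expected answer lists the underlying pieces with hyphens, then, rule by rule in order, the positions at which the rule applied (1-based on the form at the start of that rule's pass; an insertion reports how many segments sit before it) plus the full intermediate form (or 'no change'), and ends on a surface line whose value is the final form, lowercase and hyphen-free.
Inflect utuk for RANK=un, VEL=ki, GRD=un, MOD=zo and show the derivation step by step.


underlying: rbu-utuk-rf-tr-ka
1. o, u -> 0 / V _: fires at position(s) 4: rbutukrftrka
surface: rbutukrftrka


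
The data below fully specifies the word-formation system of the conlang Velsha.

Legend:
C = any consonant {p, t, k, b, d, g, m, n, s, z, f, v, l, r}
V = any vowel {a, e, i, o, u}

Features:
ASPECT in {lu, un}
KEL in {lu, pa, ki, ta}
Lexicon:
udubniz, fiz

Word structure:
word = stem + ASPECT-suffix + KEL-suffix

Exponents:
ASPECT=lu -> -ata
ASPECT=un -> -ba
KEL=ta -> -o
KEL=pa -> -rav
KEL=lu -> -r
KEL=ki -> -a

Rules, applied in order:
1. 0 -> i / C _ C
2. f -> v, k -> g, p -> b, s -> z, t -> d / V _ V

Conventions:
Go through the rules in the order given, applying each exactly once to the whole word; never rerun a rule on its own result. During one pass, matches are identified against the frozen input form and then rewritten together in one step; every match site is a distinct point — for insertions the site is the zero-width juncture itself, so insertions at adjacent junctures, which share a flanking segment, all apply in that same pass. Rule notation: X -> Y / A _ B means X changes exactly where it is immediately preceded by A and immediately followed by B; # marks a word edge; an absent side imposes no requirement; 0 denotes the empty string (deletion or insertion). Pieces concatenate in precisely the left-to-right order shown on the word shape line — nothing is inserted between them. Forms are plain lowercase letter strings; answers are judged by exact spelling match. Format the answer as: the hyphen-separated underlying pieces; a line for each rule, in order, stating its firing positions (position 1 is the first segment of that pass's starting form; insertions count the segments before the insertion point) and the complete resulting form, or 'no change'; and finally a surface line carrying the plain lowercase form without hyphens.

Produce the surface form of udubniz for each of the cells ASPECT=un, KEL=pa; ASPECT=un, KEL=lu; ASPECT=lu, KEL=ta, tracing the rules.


cell ASPECT=un, KEL=pa:
underlying: udubniz-ba-rav
1. 0 -> i / C _ C: inserts after position(s) 4, 7: udubinizibarav
2. f -> v, k -> g, p -> b, s -> z, t -> d / V _ V: no change
surface: udubinizibarav

cell ASPECT=un, KEL=lu:
underlying: udubniz-ba-r
1. 0 -> i / C _ C: inserts after position(s) 4, 7: udubinizibar
2. f -> v, k -> g, p -> b, s -> z, t -> d / V _ V: no change
surface: udubinizibar

cell ASPECT=lu, KEL=ta:
underlying: udubniz-ata-o
1. 0 -> i / C _ C: inserts after position(s) 4: udubinizatao
2. f -> v, k -> g, p -> b, s -> z, t -> d / V _ V: fires at position(s) 10: udubinizadao
surface: udubinizadao


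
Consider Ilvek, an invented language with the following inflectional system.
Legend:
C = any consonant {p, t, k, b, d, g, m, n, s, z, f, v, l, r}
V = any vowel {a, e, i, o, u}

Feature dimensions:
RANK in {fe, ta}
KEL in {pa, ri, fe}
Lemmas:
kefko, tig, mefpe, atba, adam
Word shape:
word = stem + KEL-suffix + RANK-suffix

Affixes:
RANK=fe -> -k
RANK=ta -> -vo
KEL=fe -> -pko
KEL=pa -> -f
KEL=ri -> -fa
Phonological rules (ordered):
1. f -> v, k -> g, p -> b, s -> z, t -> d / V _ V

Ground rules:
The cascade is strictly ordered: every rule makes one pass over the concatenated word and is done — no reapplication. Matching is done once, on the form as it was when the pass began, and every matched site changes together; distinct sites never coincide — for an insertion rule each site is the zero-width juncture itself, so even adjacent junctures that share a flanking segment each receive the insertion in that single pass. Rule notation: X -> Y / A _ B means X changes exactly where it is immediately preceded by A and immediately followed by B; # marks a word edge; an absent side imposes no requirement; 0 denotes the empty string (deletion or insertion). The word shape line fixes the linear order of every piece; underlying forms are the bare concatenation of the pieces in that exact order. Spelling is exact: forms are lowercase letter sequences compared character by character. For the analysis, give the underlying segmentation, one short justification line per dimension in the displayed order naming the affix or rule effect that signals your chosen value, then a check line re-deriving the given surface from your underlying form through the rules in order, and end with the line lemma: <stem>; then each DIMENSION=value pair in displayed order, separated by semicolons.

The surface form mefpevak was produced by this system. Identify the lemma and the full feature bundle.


underlying: mefpe-fa-k
RANK=fe - signalled by the affix -k
KEL=ri - signalled by the affix -fa
check: mefpefak -> mefpevak
lemma: mefpe; RANK=fe; KEL=ri


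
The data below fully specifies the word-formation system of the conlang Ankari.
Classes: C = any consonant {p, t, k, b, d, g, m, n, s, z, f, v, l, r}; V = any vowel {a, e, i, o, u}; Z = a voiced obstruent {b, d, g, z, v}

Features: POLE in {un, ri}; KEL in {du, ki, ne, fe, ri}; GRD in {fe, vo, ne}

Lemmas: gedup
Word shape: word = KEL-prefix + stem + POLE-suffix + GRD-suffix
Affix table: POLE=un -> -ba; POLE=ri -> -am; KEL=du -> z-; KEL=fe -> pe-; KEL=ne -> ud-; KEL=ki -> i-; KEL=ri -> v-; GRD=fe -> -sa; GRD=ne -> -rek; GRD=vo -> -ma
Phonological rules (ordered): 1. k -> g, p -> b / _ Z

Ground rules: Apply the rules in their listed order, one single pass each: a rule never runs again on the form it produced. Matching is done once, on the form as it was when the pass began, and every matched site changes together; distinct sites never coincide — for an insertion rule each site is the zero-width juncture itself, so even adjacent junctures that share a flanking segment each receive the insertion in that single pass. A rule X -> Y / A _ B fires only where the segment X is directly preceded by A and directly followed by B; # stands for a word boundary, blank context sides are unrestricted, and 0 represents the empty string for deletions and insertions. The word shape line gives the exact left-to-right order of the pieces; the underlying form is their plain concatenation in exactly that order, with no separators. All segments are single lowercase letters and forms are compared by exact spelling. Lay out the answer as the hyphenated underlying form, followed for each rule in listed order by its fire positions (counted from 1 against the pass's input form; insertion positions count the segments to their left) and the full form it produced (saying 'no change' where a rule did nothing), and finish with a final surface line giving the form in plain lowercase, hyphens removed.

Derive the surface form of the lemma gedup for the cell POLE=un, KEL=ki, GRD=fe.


underlying: i-gedup-ba-sa
1. k -> g, p -> b / _ Z: fires at position(s) 6: igedubbasa
surface: igedubbasa


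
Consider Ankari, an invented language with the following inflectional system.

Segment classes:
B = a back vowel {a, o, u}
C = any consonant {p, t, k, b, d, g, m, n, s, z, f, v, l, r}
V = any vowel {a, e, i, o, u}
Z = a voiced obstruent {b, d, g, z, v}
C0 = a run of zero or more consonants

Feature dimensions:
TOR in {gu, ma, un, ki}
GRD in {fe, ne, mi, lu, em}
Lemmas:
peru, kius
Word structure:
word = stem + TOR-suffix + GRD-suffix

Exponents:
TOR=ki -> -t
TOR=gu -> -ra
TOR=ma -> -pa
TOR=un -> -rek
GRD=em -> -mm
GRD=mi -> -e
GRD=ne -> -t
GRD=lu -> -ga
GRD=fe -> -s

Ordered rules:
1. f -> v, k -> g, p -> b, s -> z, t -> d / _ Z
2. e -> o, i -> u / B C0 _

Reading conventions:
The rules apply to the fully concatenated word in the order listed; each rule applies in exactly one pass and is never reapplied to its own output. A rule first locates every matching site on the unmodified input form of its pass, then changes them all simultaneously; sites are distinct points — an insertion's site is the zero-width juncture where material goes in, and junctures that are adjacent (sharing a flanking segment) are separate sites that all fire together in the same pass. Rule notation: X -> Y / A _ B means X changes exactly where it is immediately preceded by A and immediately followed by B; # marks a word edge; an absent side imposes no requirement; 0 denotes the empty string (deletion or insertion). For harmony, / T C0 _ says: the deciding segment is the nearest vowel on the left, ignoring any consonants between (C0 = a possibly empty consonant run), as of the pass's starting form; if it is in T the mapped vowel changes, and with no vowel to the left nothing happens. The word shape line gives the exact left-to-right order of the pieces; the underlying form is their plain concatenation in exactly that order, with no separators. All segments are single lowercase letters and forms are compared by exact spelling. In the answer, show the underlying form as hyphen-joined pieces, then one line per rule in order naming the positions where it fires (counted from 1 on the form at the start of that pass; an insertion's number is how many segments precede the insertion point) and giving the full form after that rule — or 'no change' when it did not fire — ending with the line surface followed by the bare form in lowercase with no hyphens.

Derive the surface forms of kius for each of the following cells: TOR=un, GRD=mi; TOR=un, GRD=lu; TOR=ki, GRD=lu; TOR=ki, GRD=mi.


cell TOR=un, GRD=mi:
underlying: kius-rek-e
1. f -> v, k -> g, p -> b, s -> z, t -> d / _ Z: no change
2. e -> o, i -> u / B C0 _: fires at position(s) 6: kiusroke
surface: kiusroke

cell TOR=un, GRD=lu:
underlying: kius-rek-ga
1. f -> v, k -> g, p -> b, s -> z, t -> d / _ Z: fires at position(s) 7: kiusregga
2. e -> o, i -> u / B C0 _: fires at position(s) 6: kiusrogga
surface: kiusrogga

cell TOR=ki, GRD=lu:
underlying: kius-t-ga
1. f -> v, k -> g, p -> b, s -> z, t -> d / _ Z: fires at position(s) 5: kiusdga
2. e -> o, i -> u / B C0 _: no change
surface: kiusdga

cell TOR=ki, GRD=mi:
underlying: kius-t-e
1. f -> v, k -> g, p -> b, s -> z, t -> d / _ Z: no change
2. e -> o, i -> u / B C0 _: fires at position(s) 6: kiusto
surface: kiusto


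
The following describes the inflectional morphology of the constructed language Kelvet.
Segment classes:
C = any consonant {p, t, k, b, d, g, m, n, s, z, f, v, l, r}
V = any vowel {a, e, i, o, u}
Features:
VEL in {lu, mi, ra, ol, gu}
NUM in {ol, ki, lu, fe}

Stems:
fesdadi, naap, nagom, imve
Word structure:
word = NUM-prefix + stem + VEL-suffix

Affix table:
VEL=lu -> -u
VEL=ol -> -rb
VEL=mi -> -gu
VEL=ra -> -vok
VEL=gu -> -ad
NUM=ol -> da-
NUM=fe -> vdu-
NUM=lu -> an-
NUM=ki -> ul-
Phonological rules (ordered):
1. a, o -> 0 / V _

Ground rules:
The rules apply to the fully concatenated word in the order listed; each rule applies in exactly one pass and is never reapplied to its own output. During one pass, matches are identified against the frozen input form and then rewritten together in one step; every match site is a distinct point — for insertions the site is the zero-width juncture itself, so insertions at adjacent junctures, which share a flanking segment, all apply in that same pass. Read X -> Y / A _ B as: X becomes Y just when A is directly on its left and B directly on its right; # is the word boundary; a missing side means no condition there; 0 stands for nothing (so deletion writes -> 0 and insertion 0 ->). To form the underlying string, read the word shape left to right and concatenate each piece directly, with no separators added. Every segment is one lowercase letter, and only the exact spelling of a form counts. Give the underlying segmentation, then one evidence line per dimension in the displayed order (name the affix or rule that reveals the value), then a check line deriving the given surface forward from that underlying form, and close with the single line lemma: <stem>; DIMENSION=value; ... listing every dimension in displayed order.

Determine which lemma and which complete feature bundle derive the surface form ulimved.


underlying: ul-imve-ad
VEL=gu - signalled by the affix -ad
NUM=ki - signalled by the affix ul-
check: ulimvead -> ulimved
lemma: imve; VEL=gu; NUM=ki


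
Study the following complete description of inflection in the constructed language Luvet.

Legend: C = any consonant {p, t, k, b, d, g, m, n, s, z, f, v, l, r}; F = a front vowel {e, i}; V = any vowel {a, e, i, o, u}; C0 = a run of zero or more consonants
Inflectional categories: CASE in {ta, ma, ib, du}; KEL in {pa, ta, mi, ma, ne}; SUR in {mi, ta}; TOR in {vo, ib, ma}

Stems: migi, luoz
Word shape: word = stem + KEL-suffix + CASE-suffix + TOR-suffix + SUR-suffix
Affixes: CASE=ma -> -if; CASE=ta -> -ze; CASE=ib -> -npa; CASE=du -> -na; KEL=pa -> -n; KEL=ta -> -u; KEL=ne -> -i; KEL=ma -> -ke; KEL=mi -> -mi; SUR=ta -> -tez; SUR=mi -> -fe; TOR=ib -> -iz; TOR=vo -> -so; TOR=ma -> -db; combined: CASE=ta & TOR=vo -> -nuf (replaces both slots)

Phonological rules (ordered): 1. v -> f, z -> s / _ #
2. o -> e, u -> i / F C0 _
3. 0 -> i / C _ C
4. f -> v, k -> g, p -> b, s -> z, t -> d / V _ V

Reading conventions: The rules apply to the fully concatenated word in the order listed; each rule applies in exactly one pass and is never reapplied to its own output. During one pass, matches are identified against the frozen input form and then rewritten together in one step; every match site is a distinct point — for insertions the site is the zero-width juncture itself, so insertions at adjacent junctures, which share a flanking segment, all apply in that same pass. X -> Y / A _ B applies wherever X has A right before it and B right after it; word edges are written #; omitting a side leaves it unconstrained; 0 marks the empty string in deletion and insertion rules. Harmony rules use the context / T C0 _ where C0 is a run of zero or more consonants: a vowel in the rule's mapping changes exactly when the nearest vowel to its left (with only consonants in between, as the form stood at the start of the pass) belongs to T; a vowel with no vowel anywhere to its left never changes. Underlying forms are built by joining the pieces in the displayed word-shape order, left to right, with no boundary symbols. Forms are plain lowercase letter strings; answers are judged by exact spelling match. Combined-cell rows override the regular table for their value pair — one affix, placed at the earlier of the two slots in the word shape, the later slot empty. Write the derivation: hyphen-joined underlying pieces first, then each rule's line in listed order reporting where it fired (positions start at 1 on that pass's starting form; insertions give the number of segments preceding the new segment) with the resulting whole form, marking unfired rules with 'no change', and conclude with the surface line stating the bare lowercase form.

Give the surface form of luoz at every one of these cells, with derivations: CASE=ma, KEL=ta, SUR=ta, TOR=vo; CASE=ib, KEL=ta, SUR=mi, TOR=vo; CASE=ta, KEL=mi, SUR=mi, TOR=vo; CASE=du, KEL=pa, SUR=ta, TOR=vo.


cell CASE=ma, KEL=ta, SUR=ta, TOR=vo:
underlying: luoz-u-if-so-tez
1. v -> f, z -> s / _ #: fires at position(s) 12: luozuifsotes
2. o -> e, u -> i / F C0 _: fires at position(s) 9: luozuifsetes
3. 0 -> i / C _ C: inserts after position(s) 7: luozuifisetes
4. f -> v, k -> g, p -> b, s -> z, t -> d / V _ V: fires at position(s) 7, 9, 11: luozuivizedes
surface: luozuivizedes

cell CASE=ib, KEL=ta, SUR=mi, TOR=vo:
underlying: luoz-u-npa-so-fe
1. v -> f, z -> s / _ #: no change
2. o -> e, u -> i / F C0 _: no change
3. 0 -> i / C _ C: inserts after position(s) 6: luozunipasofe
4. f -> v, k -> g, p -> b, s -> z, t -> d / V _ V: fires at position(s) 8, 10, 12: luozunibazove
surface: luozunibazove

cell CASE=ta, KEL=mi, SUR=mi, TOR=vo:
underlying: luoz-mi-nuf-fe
1. v -> f, z -> s / _ #: no change
2. o -> e, u -> i / F C0 _: fires at position(s) 8: luozminiffe
3. 0 -> i / C _ C: inserts after position(s) 4, 9: luoziminifife
4. f -> v, k -> g, p -> b, s -> z, t -> d / V _ V: fires at position(s) 10, 12: luoziminivive
surface: luoziminivive

cell CASE=du, KEL=pa, SUR=ta, TOR=vo:
underlying: luoz-n-na-so-tez
1. v -> f, z -> s / _ #: fires at position(s) 12: luoznnasotes
2. o -> e, u -> i / F C0 _: no change
3. 0 -> i / C _ C: inserts after position(s) 4, 5: luozininasotes
4. f -> v, k -> g, p -> b, s -> z, t -> d / V _ V: fires at position(s) 10, 12: luozininazodes
surface: luozininazodes


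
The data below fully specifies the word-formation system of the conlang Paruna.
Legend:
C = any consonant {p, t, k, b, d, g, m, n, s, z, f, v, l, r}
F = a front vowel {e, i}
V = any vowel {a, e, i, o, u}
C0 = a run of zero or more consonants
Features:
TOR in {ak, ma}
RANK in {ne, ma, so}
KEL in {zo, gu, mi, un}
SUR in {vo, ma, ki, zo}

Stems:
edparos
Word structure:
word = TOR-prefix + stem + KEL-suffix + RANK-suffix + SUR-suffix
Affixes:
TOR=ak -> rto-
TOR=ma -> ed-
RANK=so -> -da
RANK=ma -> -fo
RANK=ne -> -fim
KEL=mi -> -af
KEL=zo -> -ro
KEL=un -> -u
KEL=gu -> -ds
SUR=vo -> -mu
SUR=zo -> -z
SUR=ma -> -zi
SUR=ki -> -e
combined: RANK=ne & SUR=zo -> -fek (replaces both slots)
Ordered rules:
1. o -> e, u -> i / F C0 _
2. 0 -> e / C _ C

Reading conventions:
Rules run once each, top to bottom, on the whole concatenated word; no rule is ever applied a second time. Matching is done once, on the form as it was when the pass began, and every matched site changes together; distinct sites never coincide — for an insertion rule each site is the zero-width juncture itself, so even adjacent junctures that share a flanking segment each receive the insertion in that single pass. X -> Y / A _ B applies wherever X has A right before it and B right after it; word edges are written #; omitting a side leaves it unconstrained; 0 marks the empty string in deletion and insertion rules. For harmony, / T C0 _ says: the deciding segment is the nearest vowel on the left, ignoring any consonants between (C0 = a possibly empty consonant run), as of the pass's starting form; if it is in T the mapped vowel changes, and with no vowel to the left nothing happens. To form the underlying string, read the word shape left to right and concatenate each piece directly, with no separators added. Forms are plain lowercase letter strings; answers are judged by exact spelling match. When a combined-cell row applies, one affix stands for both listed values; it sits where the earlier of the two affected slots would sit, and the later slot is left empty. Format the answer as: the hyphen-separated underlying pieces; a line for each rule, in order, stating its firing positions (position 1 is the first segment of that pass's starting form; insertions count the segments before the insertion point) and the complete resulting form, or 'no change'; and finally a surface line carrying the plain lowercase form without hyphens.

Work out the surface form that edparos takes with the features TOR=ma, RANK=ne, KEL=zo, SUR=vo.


underlying: ed-edparos-ro-fim-mu
1. o -> e, u -> i / F C0 _: fires at position(s) 16: ededparosrofimmi
2. 0 -> e / C _ C: inserts after position(s) 4, 9, 14: ededeparoserofimemi
surface: ededeparoserofimemi


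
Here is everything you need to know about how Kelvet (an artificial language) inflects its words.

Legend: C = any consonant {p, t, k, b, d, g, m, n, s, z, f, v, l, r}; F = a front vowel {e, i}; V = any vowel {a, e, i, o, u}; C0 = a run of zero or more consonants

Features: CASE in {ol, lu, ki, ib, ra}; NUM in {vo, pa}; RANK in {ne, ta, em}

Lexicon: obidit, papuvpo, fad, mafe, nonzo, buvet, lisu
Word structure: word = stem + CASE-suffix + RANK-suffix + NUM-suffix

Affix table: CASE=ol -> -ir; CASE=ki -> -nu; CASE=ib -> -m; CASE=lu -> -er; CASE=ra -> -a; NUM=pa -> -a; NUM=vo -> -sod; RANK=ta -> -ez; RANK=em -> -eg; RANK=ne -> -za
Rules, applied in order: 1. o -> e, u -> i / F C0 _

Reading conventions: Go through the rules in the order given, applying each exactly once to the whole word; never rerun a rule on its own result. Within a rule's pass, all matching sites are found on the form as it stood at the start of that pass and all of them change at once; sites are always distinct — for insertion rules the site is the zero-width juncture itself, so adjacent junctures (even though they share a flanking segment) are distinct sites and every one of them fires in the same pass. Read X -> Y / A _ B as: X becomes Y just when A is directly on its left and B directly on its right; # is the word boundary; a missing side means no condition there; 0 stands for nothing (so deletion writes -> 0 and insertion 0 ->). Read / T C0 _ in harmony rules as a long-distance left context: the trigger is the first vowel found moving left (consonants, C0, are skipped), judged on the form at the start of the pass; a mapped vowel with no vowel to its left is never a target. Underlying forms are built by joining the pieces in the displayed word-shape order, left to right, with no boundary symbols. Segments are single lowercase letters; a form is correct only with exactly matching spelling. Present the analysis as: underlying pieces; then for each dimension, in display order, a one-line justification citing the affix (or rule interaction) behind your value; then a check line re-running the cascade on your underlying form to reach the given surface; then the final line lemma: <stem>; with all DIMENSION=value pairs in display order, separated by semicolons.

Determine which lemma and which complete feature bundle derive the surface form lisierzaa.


underlying: lisu-er-za-a
CASE=lu - signalled by the affix -er
NUM=pa - signalled by the affix -a
RANK=ne - signalled by the affix -za
check: lisuerzaa -> lisierzaa
lemma: lisu; CASE=lu; NUM=pa; RANK=ne


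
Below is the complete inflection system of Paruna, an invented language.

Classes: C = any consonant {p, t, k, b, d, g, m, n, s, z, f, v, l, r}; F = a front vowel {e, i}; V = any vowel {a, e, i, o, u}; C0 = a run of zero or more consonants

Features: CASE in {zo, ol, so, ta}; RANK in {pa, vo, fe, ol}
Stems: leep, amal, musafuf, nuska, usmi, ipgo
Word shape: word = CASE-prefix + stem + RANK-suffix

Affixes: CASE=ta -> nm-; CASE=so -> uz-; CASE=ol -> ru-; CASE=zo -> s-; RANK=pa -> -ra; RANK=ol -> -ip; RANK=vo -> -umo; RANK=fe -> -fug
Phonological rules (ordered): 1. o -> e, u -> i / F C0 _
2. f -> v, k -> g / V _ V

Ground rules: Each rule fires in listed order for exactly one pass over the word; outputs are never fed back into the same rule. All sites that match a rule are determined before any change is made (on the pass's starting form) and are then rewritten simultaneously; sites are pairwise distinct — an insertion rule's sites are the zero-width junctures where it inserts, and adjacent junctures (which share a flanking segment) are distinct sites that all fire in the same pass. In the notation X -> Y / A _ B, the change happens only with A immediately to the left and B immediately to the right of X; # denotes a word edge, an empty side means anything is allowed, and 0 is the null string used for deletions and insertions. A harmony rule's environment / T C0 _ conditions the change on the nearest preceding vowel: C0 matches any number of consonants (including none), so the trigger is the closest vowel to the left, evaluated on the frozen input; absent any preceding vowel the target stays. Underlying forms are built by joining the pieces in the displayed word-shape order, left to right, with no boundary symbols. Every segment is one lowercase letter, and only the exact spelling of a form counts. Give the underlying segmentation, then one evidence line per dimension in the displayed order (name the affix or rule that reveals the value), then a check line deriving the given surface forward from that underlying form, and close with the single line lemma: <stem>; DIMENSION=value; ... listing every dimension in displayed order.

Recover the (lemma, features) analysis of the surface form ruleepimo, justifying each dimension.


underlying: ru-leep-umo
CASE=ol - signalled by the affix ru-
RANK=vo - signalled by the affix -umo
check: ruleepumo -> ruleepimo -> ruleepimo
lemma: leep; CASE=ol; RANK=vo


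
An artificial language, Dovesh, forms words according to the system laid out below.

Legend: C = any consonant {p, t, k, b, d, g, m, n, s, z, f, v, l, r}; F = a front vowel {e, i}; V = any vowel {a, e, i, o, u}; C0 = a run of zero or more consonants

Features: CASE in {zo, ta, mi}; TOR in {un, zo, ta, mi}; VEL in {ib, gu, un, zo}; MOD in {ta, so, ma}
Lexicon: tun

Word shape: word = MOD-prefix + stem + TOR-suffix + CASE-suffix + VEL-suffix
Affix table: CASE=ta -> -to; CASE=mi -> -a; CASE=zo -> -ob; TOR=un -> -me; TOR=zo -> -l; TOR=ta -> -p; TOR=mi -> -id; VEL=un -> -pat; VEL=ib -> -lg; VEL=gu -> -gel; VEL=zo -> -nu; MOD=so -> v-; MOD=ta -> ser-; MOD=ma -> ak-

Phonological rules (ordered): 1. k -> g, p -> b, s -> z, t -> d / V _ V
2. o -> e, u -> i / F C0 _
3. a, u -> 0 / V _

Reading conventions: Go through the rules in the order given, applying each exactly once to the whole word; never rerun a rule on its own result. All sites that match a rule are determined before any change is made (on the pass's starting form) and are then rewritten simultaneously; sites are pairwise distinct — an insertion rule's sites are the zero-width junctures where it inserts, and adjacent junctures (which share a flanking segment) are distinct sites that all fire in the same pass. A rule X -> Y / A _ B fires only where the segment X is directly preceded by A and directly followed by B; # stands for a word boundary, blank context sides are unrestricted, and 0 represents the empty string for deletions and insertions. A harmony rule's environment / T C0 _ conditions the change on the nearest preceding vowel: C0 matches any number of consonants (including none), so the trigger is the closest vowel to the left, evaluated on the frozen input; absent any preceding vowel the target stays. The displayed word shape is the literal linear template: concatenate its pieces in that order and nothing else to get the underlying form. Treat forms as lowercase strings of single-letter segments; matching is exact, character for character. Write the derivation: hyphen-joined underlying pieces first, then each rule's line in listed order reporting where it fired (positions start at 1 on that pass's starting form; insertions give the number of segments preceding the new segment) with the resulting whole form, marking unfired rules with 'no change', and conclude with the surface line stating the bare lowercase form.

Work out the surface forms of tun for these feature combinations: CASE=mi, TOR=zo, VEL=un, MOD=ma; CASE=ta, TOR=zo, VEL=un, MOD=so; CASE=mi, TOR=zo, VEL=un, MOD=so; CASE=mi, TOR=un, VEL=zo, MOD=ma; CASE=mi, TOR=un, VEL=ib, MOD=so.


cell CASE=mi, TOR=zo, VEL=un, MOD=ma:
underlying: ak-tun-l-a-pat
1. k -> g, p -> b, s -> z, t -> d / V _ V: fires at position(s) 8: aktunlabat
2. o -> e, u -> i / F C0 _: no change
3. a, u -> 0 / V _: no change
surface: aktunlabat

cell CASE=ta, TOR=zo, VEL=un, MOD=so:
underlying: v-tun-l-to-pat
1. k -> g, p -> b, s -> z, t -> d / V _ V: fires at position(s) 8: vtunltobat
2. o -> e, u -> i / F C0 _: no change
3. a, u -> 0 / V _: no change
surface: vtunltobat

cell CASE=mi, TOR=zo, VEL=un, MOD=so:
underlying: v-tun-l-a-pat
1. k -> g, p -> b, s -> z, t -> d / V _ V: fires at position(s) 7: vtunlabat
2. o -> e, u -> i / F C0 _: no change
3. a, u -> 0 / V _: no change
surface: vtunlabat

cell CASE=mi, TOR=un, VEL=zo, MOD=ma:
underlying: ak-tun-me-a-nu
1. k -> g, p -> b, s -> z, t -> d / V _ V: no change
2. o -> e, u -> i / F C0 _: no change
3. a, u -> 0 / V _: fires at position(s) 8: aktunmenu
surface: aktunmenu

cell CASE=mi, TOR=un, VEL=ib, MOD=so:
underlying: v-tun-me-a-lg
1. k -> g, p -> b, s -> z, t -> d / V _ V: no change
2. o -> e, u -> i / F C0 _: no change
3. a, u -> 0 / V _: fires at position(s) 7: vtunmelg
surface: vtunmelg
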